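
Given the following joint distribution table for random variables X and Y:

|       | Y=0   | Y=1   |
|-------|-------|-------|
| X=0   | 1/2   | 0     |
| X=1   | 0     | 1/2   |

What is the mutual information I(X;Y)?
Marginal P(X) (row sums):
  P(X=0) = 1/2 + 0 = 1/2
  P(X=1) = 0 + 1/2 = 1/2
Marginal P(Y) (column sums):
  P(Y=0) = 1/2 + 0 = 1/2
  P(Y=1) = 0 + 1/2 = 1/2

H(X) = -[(1/2)·log₂(1/2) + (1/2)·log₂(1/2)]
  = 0.5000 + 0.5000
  = 1.0000 bits
H(Y) = -[(1/2)·log₂(1/2) + (1/2)·log₂(1/2)]
  = 0.5000 + 0.5000
  = 1.0000 bits
H(X,Y) = -[(1/2)·log₂(1/2) + (1/2)·log₂(1/2)]
  = 0.5000 + 0.5000
  = 1.0000 bits

I(X;Y) = H(X) + H(Y) - H(X,Y)
  = 1.0000 + 1.0000 - 1.0000
  = 1.0000 bits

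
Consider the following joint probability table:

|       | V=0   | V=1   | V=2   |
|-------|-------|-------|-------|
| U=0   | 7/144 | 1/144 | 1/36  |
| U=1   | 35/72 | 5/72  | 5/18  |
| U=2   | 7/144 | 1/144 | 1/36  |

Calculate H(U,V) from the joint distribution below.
H(U,V) = -Σ P(U,V) log₂ P(U,V), summed over the non-zero cells:
H(U,V) = -[(7/144)·log₂(7/144) + (1/144)·log₂(1/144) + (1/36)·log₂(1/36) + (35/72)·log₂(35/72) + (5/72)·log₂(5/72) + (5/18)·log₂(5/18) + (7/144)·log₂(7/144) + (1/144)·log₂(1/144) + (1/36)·log₂(1/36)]
  = 0.2121 + 0.0498 + 0.1436 + 0.5059 + 0.2672 + 0.5133 + 0.2121 + 0.0498 + 0.1436
  = 2.0974 bits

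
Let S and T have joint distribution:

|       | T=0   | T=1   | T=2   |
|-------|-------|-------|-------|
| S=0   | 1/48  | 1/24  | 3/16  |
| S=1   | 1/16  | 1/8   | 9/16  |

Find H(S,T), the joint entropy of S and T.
H(S,T) = -Σ P(S,T) log₂ P(S,T), summed over the non-zero cells:
H(S,T) = -[(1/48)·log₂(1/48) + (1/24)·log₂(1/24) + (3/16)·log₂(3/16) + (1/16)·log₂(1/16) + (1/8)·log₂(1/8) + (9/16)·log₂(9/16)]
  = 0.1164 + 0.1910 + 0.4528 + 0.2500 + 0.3750 + 0.4669
  = 1.8521 bits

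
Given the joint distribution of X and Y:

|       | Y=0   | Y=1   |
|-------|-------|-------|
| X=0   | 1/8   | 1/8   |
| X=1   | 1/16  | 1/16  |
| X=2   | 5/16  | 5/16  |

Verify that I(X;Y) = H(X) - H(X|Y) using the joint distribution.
Left side, from I(X;Y) = H(X) + H(Y) - H(X,Y):
Marginal P(X) (row sums):
  P(X=0) = 1/8 + 1/8 = 1/4
  P(X=1) = 1/16 + 1/16 = 1/8
  P(X=2) = 5/16 + 5/16 = 5/8
Marginal P(Y) (column sums):
  P(Y=0) = 1/8 + 1/16 + 5/16 = 1/2
  P(Y=1) = 1/8 + 1/16 + 5/16 = 1/2

H(X) = -[(1/4)·log₂(1/4) + (1/8)·log₂(1/8) + (5/8)·log₂(5/8)]
  = 0.5000 + 0.3750 + 0.4238
  = 1.2988 bits
H(Y) = -[(1/2)·log₂(1/2) + (1/2)·log₂(1/2)]
  = 0.5000 + 0.5000
  = 1.0000 bits
H(X,Y) = -[(1/8)·log₂(1/8) + (1/8)·log₂(1/8) + (1/16)·log₂(1/16) + (1/16)·log₂(1/16) + (5/16)·log₂(5/16) + (5/16)·log₂(5/16)]
  = 0.3750 + 0.3750 + 0.2500 + 0.2500 + 0.5244 + 0.5244
  = 2.2988 bits

I(X;Y) = H(X) + H(Y) - H(X,Y)
  = 1.2988 + 1.0000 - 2.2988
  = 0.0000 bits

Right side, with H(X|Y) computed directly from the conditional probabilities:
H(X|Y) = -Σ P(X,Y)·log₂ P(X|Y), where P(X|Y) = P(X,Y) / P(Y)
  (X=0,Y=0): P(X|Y) = (1/8)/(1/2) = 1/4;  -(1/8)·log₂(1/4) = 0.2500
  (X=0,Y=1): P(X|Y) = (1/8)/(1/2) = 1/4;  -(1/8)·log₂(1/4) = 0.2500
  (X=1,Y=0): P(X|Y) = (1/16)/(1/2) = 1/8;  -(1/16)·log₂(1/8) = 0.1875
  (X=1,Y=1): P(X|Y) = (1/16)/(1/2) = 1/8;  -(1/16)·log₂(1/8) = 0.1875
  (X=2,Y=0): P(X|Y) = (5/16)/(1/2) = 5/8;  -(5/16)·log₂(5/8) = 0.2119
  (X=2,Y=1): P(X|Y) = (5/16)/(1/2) = 5/8;  -(5/16)·log₂(5/8) = 0.2119
H(X|Y) = 0.2500 + 0.2500 + 0.1875 + 0.1875 + 0.2119 + 0.2119
  = 1.2988 bits
H(X) - H(X|Y) = 1.2988 - 1.2988 = 0.0000 bits

Both sides equal 0.0000 bits, so I(X;Y) = H(X) - H(X|Y) ✓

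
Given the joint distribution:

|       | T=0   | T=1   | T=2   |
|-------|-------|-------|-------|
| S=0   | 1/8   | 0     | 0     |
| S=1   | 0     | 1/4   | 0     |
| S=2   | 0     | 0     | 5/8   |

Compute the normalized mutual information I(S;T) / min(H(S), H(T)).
Marginal P(S) (row sums):
  P(S=0) = 1/8 + 0 + 0 = 1/8
  P(S=1) = 0 + 1/4 + 0 = 1/4
  P(S=2) = 0 + 0 + 5/8 = 5/8
Marginal P(T) (column sums):
  P(T=0) = 1/8 + 0 + 0 = 1/8
  P(T=1) = 0 + 1/4 + 0 = 1/4
  P(T=2) = 0 + 0 + 5/8 = 5/8

H(S) = -[(1/8)·log₂(1/8) + (1/4)·log₂(1/4) + (5/8)·log₂(5/8)]
  = 0.3750 + 0.5000 + 0.4238
  = 1.2988 bits
H(T) = -[(1/8)·log₂(1/8) + (1/4)·log₂(1/4) + (5/8)·log₂(5/8)]
  = 0.3750 + 0.5000 + 0.4238
  = 1.2988 bits
H(S,T) = -[(1/8)·log₂(1/8) + (1/4)·log₂(1/4) + (5/8)·log₂(5/8)]
  = 0.3750 + 0.5000 + 0.4238
  = 1.2988 bits

I(S;T) = H(S) + H(T) - H(S,T)
  = 1.2988 + 1.2988 - 1.2988
  = 1.2988 bits

min(H(S), H(T)) = min(1.2988, 1.2988) = 1.2988 bits
Normalized MI = 1.2988 / 1.2988 = 1.0000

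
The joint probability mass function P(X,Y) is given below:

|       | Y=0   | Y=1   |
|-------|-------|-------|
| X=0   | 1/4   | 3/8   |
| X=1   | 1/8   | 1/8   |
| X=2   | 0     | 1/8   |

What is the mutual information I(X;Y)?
Marginal P(X) (row sums):
  P(X=0) = 1/4 + 3/8 = 5/8
  P(X=1) = 1/8 + 1/8 = 1/4
  P(X=2) = 0 + 1/8 = 1/8
Marginal P(Y) (column sums):
  P(Y=0) = 1/4 + 1/8 + 0 = 3/8
  P(Y=1) = 3/8 + 1/8 + 1/8 = 5/8

H(X) = -[(5/8)·log₂(5/8) + (1/4)·log₂(1/4) + (1/8)·log₂(1/8)]
  = 0.4238 + 0.5000 + 0.3750
  = 1.2988 bits
H(Y) = -[(3/8)·log₂(3/8) + (5/8)·log₂(5/8)]
  = 0.5306 + 0.4238
  = 0.9544 bits
H(X,Y) = -[(1/4)·log₂(1/4) + (3/8)·log₂(3/8) + (1/8)·log₂(1/8) + (1/8)·log₂(1/8) + (1/8)·log₂(1/8)]
  = 0.5000 + 0.5306 + 0.3750 + 0.3750 + 0.3750
  = 2.1556 bits

I(X;Y) = H(X) + H(Y) - H(X,Y)
  = 1.2988 + 0.9544 - 2.1556
  = 0.0976 bits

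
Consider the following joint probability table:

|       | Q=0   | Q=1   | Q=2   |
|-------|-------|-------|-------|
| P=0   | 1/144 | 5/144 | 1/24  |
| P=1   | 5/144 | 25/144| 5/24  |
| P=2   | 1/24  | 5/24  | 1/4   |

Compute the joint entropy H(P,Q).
H(P,Q) = -Σ P(P,Q) log₂ P(P,Q), summed over the non-zero cells:
H(P,Q) = -[(1/144)·log₂(1/144) + (5/144)·log₂(5/144) + (1/24)·log₂(1/24) + (5/144)·log₂(5/144) + (25/144)·log₂(25/144) + (5/24)·log₂(5/24) + (1/24)·log₂(1/24) + (5/24)·log₂(5/24) + (1/4)·log₂(1/4)]
  = 0.0498 + 0.1683 + 0.1910 + 0.1683 + 0.4386 + 0.4715 + 0.1910 + 0.4715 + 0.5000
  = 2.6500 bits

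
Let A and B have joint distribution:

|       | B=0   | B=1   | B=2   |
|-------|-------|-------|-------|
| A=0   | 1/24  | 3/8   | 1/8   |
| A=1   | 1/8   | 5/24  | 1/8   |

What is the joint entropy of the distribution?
H(A,B) = -Σ P(A,B) log₂ P(A,B), summed over the non-zero cells:
H(A,B) = -[(1/24)·log₂(1/24) + (3/8)·log₂(3/8) + (1/8)·log₂(1/8) + (1/8)·log₂(1/8) + (5/24)·log₂(5/24) + (1/8)·log₂(1/8)]
  = 0.1910 + 0.5306 + 0.3750 + 0.3750 + 0.4715 + 0.3750
  = 2.3181 bits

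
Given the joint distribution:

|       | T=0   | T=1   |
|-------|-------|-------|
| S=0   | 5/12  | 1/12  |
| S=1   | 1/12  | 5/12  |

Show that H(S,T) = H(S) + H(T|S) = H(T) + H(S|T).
Marginal P(S) (row sums):
  P(S=0) = 5/12 + 1/12 = 1/2
  P(S=1) = 1/12 + 5/12 = 1/2
Marginal P(T) (column sums):
  P(T=0) = 5/12 + 1/12 = 1/2
  P(T=1) = 1/12 + 5/12 = 1/2

Decomposition 1: H(S) + H(T|S)
H(S) = -[(1/2)·log₂(1/2) + (1/2)·log₂(1/2)]
  = 0.5000 + 0.5000
  = 1.0000 bits
H(T|S) = -Σ P(S,T)·log₂ P(T|S), where P(T|S) = P(S,T) / P(S)
  (S=0,T=0): P(T|S) = (5/12)/(1/2) = 5/6;  -(5/12)·log₂(5/6) = 0.1096
  (S=0,T=1): P(T|S) = (1/12)/(1/2) = 1/6;  -(1/12)·log₂(1/6) = 0.2154
  (S=1,T=0): P(T|S) = (1/12)/(1/2) = 1/6;  -(1/12)·log₂(1/6) = 0.2154
  (S=1,T=1): P(T|S) = (5/12)/(1/2) = 5/6;  -(5/12)·log₂(5/6) = 0.1096
H(T|S) = 0.1096 + 0.2154 + 0.2154 + 0.1096
  = 0.6500 bits
H(S) + H(T|S) = 1.0000 + 0.6500 = 1.6500 bits

Decomposition 2: H(T) + H(S|T)
H(T) = -[(1/2)·log₂(1/2) + (1/2)·log₂(1/2)]
  = 0.5000 + 0.5000
  = 1.0000 bits
H(S|T) = -Σ P(S,T)·log₂ P(S|T), where P(S|T) = P(S,T) / P(T)
  (S=0,T=0): P(S|T) = (5/12)/(1/2) = 5/6;  -(5/12)·log₂(5/6) = 0.1096
  (S=0,T=1): P(S|T) = (1/12)/(1/2) = 1/6;  -(1/12)·log₂(1/6) = 0.2154
  (S=1,T=0): P(S|T) = (1/12)/(1/2) = 1/6;  -(1/12)·log₂(1/6) = 0.2154
  (S=1,T=1): P(S|T) = (5/12)/(1/2) = 5/6;  -(5/12)·log₂(5/6) = 0.1096
H(S|T) = 0.1096 + 0.2154 + 0.2154 + 0.1096
  = 0.6500 bits
H(T) + H(S|T) = 1.0000 + 0.6500 = 1.6500 bits

Direct computation of the joint entropy:
H(S,T) = -[(5/12)·log₂(5/12) + (1/12)·log₂(1/12) + (1/12)·log₂(1/12) + (5/12)·log₂(5/12)]
  = 0.5263 + 0.2987 + 0.2987 + 0.5263
  = 1.6500 bits

All three agree: H(S,T) = 1.6500 bits ✓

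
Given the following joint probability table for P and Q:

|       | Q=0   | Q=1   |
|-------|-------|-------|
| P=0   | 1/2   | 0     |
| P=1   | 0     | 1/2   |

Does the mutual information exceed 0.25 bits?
Marginal P(P) (row sums):
  P(P=0) = 1/2 + 0 = 1/2
  P(P=1) = 0 + 1/2 = 1/2
Marginal P(Q) (column sums):
  P(Q=0) = 1/2 + 0 = 1/2
  P(Q=1) = 0 + 1/2 = 1/2

H(P) = -[(1/2)·log₂(1/2) + (1/2)·log₂(1/2)]
  = 0.5000 + 0.5000
  = 1.0000 bits
H(Q) = -[(1/2)·log₂(1/2) + (1/2)·log₂(1/2)]
  = 0.5000 + 0.5000
  = 1.0000 bits
H(P,Q) = -[(1/2)·log₂(1/2) + (1/2)·log₂(1/2)]
  = 0.5000 + 0.5000
  = 1.0000 bits

I(P;Q) = H(P) + H(Q) - H(P,Q)
  = 1.0000 + 1.0000 - 1.0000
  = 1.0000 bits

Yes. I(P;Q) = 1.0000 bits, which is > 0.25 bits.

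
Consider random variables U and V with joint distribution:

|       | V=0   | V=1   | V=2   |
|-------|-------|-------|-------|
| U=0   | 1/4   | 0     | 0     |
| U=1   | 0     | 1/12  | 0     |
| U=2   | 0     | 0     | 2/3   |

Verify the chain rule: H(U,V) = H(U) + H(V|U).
Left side:
H(U,V) = -[(1/4)·log₂(1/4) + (1/12)·log₂(1/12) + (2/3)·log₂(2/3)]
  = 0.5000 + 0.2987 + 0.3900
  = 1.1887 bits

Right side:
Marginal P(U) (row sums):
  P(U=0) = 1/4 + 0 + 0 = 1/4
  P(U=1) = 0 + 1/12 + 0 = 1/12
  P(U=2) = 0 + 0 + 2/3 = 2/3
H(U) = -[(1/4)·log₂(1/4) + (1/12)·log₂(1/12) + (2/3)·log₂(2/3)]
  = 0.5000 + 0.2987 + 0.3900
  = 1.1887 bits
H(V|U) = -Σ P(U,V)·log₂ P(V|U), where P(V|U) = P(U,V) / P(U)
  (cells with P(U,V) = 0 contribute 0)
  (U=0,V=0): P(V|U) = (1/4)/(1/4) = 1;  -(1/4)·log₂(1) = 0.0000
  (U=1,V=1): P(V|U) = (1/12)/(1/12) = 1;  -(1/12)·log₂(1) = 0.0000
  (U=2,V=2): P(V|U) = (2/3)/(2/3) = 1;  -(2/3)·log₂(1) = 0.0000
H(V|U) = 0.0000 + 0.0000 + 0.0000
  = 0.0000 bits
H(U) + H(V|U) = 1.1887 + 0.0000 = 1.1887 bits

Both sides equal 1.1887 bits, so the chain rule holds ✓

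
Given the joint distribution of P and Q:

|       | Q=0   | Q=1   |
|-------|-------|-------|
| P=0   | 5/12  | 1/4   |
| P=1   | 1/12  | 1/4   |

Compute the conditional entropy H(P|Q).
Marginal P(Q) (column sums):
  P(Q=0) = 5/12 + 1/12 = 1/2
  P(Q=1) = 1/4 + 1/4 = 1/2

H(P|Q) = -Σ P(P,Q)·log₂ P(P|Q), where P(P|Q) = P(P,Q) / P(Q)
  (P=0,Q=0): P(P|Q) = (5/12)/(1/2) = 5/6;  -(5/12)·log₂(5/6) = 0.1096
  (P=0,Q=1): P(P|Q) = (1/4)/(1/2) = 1/2;  -(1/4)·log₂(1/2) = 0.2500
  (P=1,Q=0): P(P|Q) = (1/12)/(1/2) = 1/6;  -(1/12)·log₂(1/6) = 0.2154
  (P=1,Q=1): P(P|Q) = (1/4)/(1/2) = 1/2;  -(1/4)·log₂(1/2) = 0.2500
H(P|Q) = 0.1096 + 0.2500 + 0.2154 + 0.2500
  = 0.8250 bits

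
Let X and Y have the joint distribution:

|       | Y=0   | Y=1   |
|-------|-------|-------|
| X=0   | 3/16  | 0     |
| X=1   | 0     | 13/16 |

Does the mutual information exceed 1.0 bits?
Marginal P(X) (row sums):
  P(X=0) = 3/16 + 0 = 3/16
  P(X=1) = 0 + 13/16 = 13/16
Marginal P(Y) (column sums):
  P(Y=0) = 3/16 + 0 = 3/16
  P(Y=1) = 0 + 13/16 = 13/16

H(X) = -[(3/16)·log₂(3/16) + (13/16)·log₂(13/16)]
  = 0.4528 + 0.2434
  = 0.6962 bits
H(Y) = -[(3/16)·log₂(3/16) + (13/16)·log₂(13/16)]
  = 0.4528 + 0.2434
  = 0.6962 bits
H(X,Y) = -[(3/16)·log₂(3/16) + (13/16)·log₂(13/16)]
  = 0.4528 + 0.2434
  = 0.6962 bits

I(X;Y) = H(X) + H(Y) - H(X,Y)
  = 0.6962 + 0.6962 - 0.6962
  = 0.6962 bits

No. I(X;Y) = 0.6962 bits, which is ≤ 1.0 bits.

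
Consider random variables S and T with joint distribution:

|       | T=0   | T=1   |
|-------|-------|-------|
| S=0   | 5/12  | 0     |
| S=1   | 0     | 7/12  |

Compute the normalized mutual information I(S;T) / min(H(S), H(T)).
Marginal P(S) (row sums):
  P(S=0) = 5/12 + 0 = 5/12
  P(S=1) = 0 + 7/12 = 7/12
Marginal P(T) (column sums):
  P(T=0) = 5/12 + 0 = 5/12
  P(T=1) = 0 + 7/12 = 7/12

H(S) = -[(5/12)·log₂(5/12) + (7/12)·log₂(7/12)]
  = 0.5263 + 0.4536
  = 0.9799 bits
H(T) = -[(5/12)·log₂(5/12) + (7/12)·log₂(7/12)]
  = 0.5263 + 0.4536
  = 0.9799 bits
H(S,T) = -[(5/12)·log₂(5/12) + (7/12)·log₂(7/12)]
  = 0.5263 + 0.4536
  = 0.9799 bits

I(S;T) = H(S) + H(T) - H(S,T)
  = 0.9799 + 0.9799 - 0.9799
  = 0.9799 bits

min(H(S), H(T)) = min(0.9799, 0.9799) = 0.9799 bits
Normalized MI = 0.9799 / 0.9799 = 1.0000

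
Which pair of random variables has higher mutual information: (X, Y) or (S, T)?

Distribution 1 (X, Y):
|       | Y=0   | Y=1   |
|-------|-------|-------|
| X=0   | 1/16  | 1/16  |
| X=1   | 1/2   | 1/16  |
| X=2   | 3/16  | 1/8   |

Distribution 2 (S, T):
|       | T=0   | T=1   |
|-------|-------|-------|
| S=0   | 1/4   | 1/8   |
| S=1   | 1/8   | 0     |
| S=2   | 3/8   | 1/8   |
Distribution 1 (X, Y):
Marginal P(X) (row sums):
  P(X=0) = 1/16 + 1/16 = 1/8
  P(X=1) = 1/2 + 1/16 = 9/16
  P(X=2) = 3/16 + 1/8 = 5/16
Marginal P(Y) (column sums):
  P(Y=0) = 1/16 + 1/2 + 3/16 = 3/4
  P(Y=1) = 1/16 + 1/16 + 1/8 = 1/4

H(X) = -[(1/8)·log₂(1/8) + (9/16)·log₂(9/16) + (5/16)·log₂(5/16)]
  = 0.3750 + 0.4669 + 0.5244
  = 1.3663 bits
H(Y) = -[(3/4)·log₂(3/4) + (1/4)·log₂(1/4)]
  = 0.3113 + 0.5000
  = 0.8113 bits
H(X,Y) = -[(1/16)·log₂(1/16) + (1/16)·log₂(1/16) + (1/2)·log₂(1/2) + (1/16)·log₂(1/16) + (3/16)·log₂(3/16) + (1/8)·log₂(1/8)]
  = 0.2500 + 0.2500 + 0.5000 + 0.2500 + 0.4528 + 0.3750
  = 2.0778 bits

I(X;Y) = H(X) + H(Y) - H(X,Y)
  = 1.3663 + 0.8113 - 2.0778
  = 0.0998 bits

Distribution 2 (S, T):
Marginal P(S) (row sums):
  P(S=0) = 1/4 + 1/8 = 3/8
  P(S=1) = 1/8 + 0 = 1/8
  P(S=2) = 3/8 + 1/8 = 1/2
Marginal P(T) (column sums):
  P(T=0) = 1/4 + 1/8 + 3/8 = 3/4
  P(T=1) = 1/8 + 0 + 1/8 = 1/4

H(S) = -[(3/8)·log₂(3/8) + (1/8)·log₂(1/8) + (1/2)·log₂(1/2)]
  = 0.5306 + 0.3750 + 0.5000
  = 1.4056 bits
H(T) = -[(3/4)·log₂(3/4) + (1/4)·log₂(1/4)]
  = 0.3113 + 0.5000
  = 0.8113 bits
H(S,T) = -[(1/4)·log₂(1/4) + (1/8)·log₂(1/8) + (1/8)·log₂(1/8) + (3/8)·log₂(3/8) + (1/8)·log₂(1/8)]
  = 0.5000 + 0.3750 + 0.3750 + 0.5306 + 0.3750
  = 2.1556 bits

I(S;T) = H(S) + H(T) - H(S,T)
  = 1.4056 + 0.8113 - 2.1556
  = 0.0613 bits

I(X;Y) = 0.0998 bits > I(S;T) = 0.0613 bits, so (X, Y) has the higher mutual information (stronger dependence).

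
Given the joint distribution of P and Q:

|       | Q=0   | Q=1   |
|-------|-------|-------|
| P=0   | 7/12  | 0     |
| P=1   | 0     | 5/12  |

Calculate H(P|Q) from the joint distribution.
Marginal P(Q) (column sums):
  P(Q=0) = 7/12 + 0 = 7/12
  P(Q=1) = 0 + 5/12 = 5/12

H(P|Q) = -Σ P(P,Q)·log₂ P(P|Q), where P(P|Q) = P(P,Q) / P(Q)
  (cells with P(P,Q) = 0 contribute 0)
  (P=0,Q=0): P(P|Q) = (7/12)/(7/12) = 1;  -(7/12)·log₂(1) = 0.0000
  (P=1,Q=1): P(P|Q) = (5/12)/(5/12) = 1;  -(5/12)·log₂(1) = 0.0000
H(P|Q) = 0.0000 + 0.0000
  = 0.0000 bits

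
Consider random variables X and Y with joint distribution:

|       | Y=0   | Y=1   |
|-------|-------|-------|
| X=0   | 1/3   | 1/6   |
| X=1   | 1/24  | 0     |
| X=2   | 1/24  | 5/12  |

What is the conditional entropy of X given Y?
Marginal P(Y) (column sums):
  P(Y=0) = 1/3 + 1/24 + 1/24 = 5/12
  P(Y=1) = 1/6 + 0 + 5/12 = 7/12

H(X|Y) = -Σ P(X,Y)·log₂ P(X|Y), where P(X|Y) = P(X,Y) / P(Y)
  (cells with P(X,Y) = 0 contribute 0)
  (X=0,Y=0): P(X|Y) = (1/3)/(5/12) = 4/5;  -(1/3)·log₂(4/5) = 0.1073
  (X=0,Y=1): P(X|Y) = (1/6)/(7/12) = 2/7;  -(1/6)·log₂(2/7) = 0.3012
  (X=1,Y=0): P(X|Y) = (1/24)/(5/12) = 1/10;  -(1/24)·log₂(1/10) = 0.1384
  (X=2,Y=0): P(X|Y) = (1/24)/(5/12) = 1/10;  -(1/24)·log₂(1/10) = 0.1384
  (X=2,Y=1): P(X|Y) = (5/12)/(7/12) = 5/7;  -(5/12)·log₂(5/7) = 0.2023
H(X|Y) = 0.1073 + 0.3012 + 0.1384 + 0.1384 + 0.2023
  = 0.8876 bits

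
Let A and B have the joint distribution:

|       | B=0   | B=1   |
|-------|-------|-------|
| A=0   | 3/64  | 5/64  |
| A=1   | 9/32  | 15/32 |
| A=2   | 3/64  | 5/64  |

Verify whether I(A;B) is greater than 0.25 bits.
Marginal P(A) (row sums):
  P(A=0) = 3/64 + 5/64 = 1/8
  P(A=1) = 9/32 + 15/32 = 3/4
  P(A=2) = 3/64 + 5/64 = 1/8
Marginal P(B) (column sums):
  P(B=0) = 3/64 + 9/32 + 3/64 = 3/8
  P(B=1) = 5/64 + 15/32 + 5/64 = 5/8

H(A) = -[(1/8)·log₂(1/8) + (3/4)·log₂(3/4) + (1/8)·log₂(1/8)]
  = 0.3750 + 0.3113 + 0.3750
  = 1.0613 bits
H(B) = -[(3/8)·log₂(3/8) + (5/8)·log₂(5/8)]
  = 0.5306 + 0.4238
  = 0.9544 bits
H(A,B) = -[(3/64)·log₂(3/64) + (5/64)·log₂(5/64) + (9/32)·log₂(9/32) + (15/32)·log₂(15/32) + (3/64)·log₂(3/64) + (5/64)·log₂(5/64)]
  = 0.2070 + 0.2873 + 0.5147 + 0.5124 + 0.2070 + 0.2873
  = 2.0157 bits

I(A;B) = H(A) + H(B) - H(A,B)
  = 1.0613 + 0.9544 - 2.0157
  = 0.0000 bits

No. I(A;B) = 0.0000 bits, which is ≤ 0.25 bits.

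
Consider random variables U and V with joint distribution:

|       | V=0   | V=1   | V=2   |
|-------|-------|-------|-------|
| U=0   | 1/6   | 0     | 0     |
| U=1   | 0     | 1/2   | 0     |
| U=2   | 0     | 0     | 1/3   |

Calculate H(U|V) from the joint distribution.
Marginal P(V) (column sums):
  P(V=0) = 1/6 + 0 + 0 = 1/6
  P(V=1) = 0 + 1/2 + 0 = 1/2
  P(V=2) = 0 + 0 + 1/3 = 1/3

H(U|V) = -Σ P(U,V)·log₂ P(U|V), where P(U|V) = P(U,V) / P(V)
  (cells with P(U,V) = 0 contribute 0)
  (U=0,V=0): P(U|V) = (1/6)/(1/6) = 1;  -(1/6)·log₂(1) = 0.0000
  (U=1,V=1): P(U|V) = (1/2)/(1/2) = 1;  -(1/2)·log₂(1) = 0.0000
  (U=2,V=2): P(U|V) = (1/3)/(1/3) = 1;  -(1/3)·log₂(1) = 0.0000
H(U|V) = 0.0000 + 0.0000 + 0.0000
  = 0.0000 bits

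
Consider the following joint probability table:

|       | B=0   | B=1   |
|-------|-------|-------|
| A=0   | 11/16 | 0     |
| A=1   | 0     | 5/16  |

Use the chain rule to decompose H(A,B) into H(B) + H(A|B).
By the chain rule: H(A,B) = H(B) + H(A|B)

Marginal P(B) (column sums):
  P(B=0) = 11/16 + 0 = 11/16
  P(B=1) = 0 + 5/16 = 5/16
H(B) = -[(11/16)·log₂(11/16) + (5/16)·log₂(5/16)]
  = 0.3716 + 0.5244
  = 0.8960 bits
H(A|B) = -Σ P(A,B)·log₂ P(A|B), where P(A|B) = P(A,B) / P(B)
  (cells with P(A,B) = 0 contribute 0)
  (A=0,B=0): P(A|B) = (11/16)/(11/16) = 1;  -(11/16)·log₂(1) = 0.0000
  (A=1,B=1): P(A|B) = (5/16)/(5/16) = 1;  -(5/16)·log₂(1) = 0.0000
H(A|B) = 0.0000 + 0.0000
  = 0.0000 bits

H(A,B) = H(B) + H(A|B) = 0.8960 + 0.0000 = 0.8960 bits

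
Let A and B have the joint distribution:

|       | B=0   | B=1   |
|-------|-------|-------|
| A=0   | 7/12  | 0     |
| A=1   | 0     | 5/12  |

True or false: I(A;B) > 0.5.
Marginal P(A) (row sums):
  P(A=0) = 7/12 + 0 = 7/12
  P(A=1) = 0 + 5/12 = 5/12
Marginal P(B) (column sums):
  P(B=0) = 7/12 + 0 = 7/12
  P(B=1) = 0 + 5/12 = 5/12

H(A) = -[(7/12)·log₂(7/12) + (5/12)·log₂(5/12)]
  = 0.4536 + 0.5263
  = 0.9799 bits
H(B) = -[(7/12)·log₂(7/12) + (5/12)·log₂(5/12)]
  = 0.4536 + 0.5263
  = 0.9799 bits
H(A,B) = -[(7/12)·log₂(7/12) + (5/12)·log₂(5/12)]
  = 0.4536 + 0.5263
  = 0.9799 bits

I(A;B) = H(A) + H(B) - H(A,B)
  = 0.9799 + 0.9799 - 0.9799
  = 0.9799 bits

True. I(A;B) = 0.9799 bits, which is > 0.5 bits.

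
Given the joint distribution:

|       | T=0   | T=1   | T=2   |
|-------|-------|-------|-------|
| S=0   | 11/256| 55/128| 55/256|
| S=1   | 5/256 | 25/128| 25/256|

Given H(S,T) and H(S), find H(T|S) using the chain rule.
From the chain rule: H(S,T) = H(S) + H(T|S)
Therefore: H(T|S) = H(S,T) - H(S)

H(S,T) = -[(11/256)·log₂(11/256) + (55/128)·log₂(55/128) + (55/256)·log₂(55/256) + (5/256)·log₂(5/256) + (25/128)·log₂(25/128) + (25/256)·log₂(25/256)]
  = 0.1951 + 0.5236 + 0.4767 + 0.1109 + 0.4602 + 0.3277
  = 2.0942 bits
Marginal P(S) (row sums):
  P(S=0) = 11/256 + 55/128 + 55/256 = 11/16
  P(S=1) = 5/256 + 25/128 + 25/256 = 5/16
H(S) = -[(11/16)·log₂(11/16) + (5/16)·log₂(5/16)]
  = 0.3716 + 0.5244
  = 0.8960 bits

H(T|S) = 2.0942 - 0.8960 = 1.1982 bits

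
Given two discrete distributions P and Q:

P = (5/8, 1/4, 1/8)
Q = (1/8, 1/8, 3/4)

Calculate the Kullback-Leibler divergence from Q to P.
D(P||Q) = Σ P(i) log₂(P(i)/Q(i))
  i=0: (5/8) × log₂((5/8)/(1/8)) = (5/8) × log₂(5) = 1.4512
  i=1: (1/4) × log₂((1/4)/(1/8)) = (1/4) × log₂(2) = 0.2500
  i=2: (1/8) × log₂((1/8)/(3/4)) = (1/8) × log₂(1/6) = -0.3231
D(P||Q) = 1.4512 + 0.2500 - 0.3231
  = 1.3781 bits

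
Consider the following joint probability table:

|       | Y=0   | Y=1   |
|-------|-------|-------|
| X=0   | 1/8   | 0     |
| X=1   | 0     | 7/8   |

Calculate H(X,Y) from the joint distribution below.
H(X,Y) = -Σ P(X,Y) log₂ P(X,Y), summed over the non-zero cells:
H(X,Y) = -[(1/8)·log₂(1/8) + (7/8)·log₂(7/8)]
  = 0.3750 + 0.1686
  = 0.5436 bits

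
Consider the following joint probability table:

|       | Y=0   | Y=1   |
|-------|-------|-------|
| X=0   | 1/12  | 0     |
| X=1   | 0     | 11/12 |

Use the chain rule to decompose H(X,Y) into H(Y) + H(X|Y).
By the chain rule: H(X,Y) = H(Y) + H(X|Y)

Marginal P(Y) (column sums):
  P(Y=0) = 1/12 + 0 = 1/12
  P(Y=1) = 0 + 11/12 = 11/12
H(Y) = -[(1/12)·log₂(1/12) + (11/12)·log₂(11/12)]
  = 0.2987 + 0.1151
  = 0.4138 bits
H(X|Y) = -Σ P(X,Y)·log₂ P(X|Y), where P(X|Y) = P(X,Y) / P(Y)
  (cells with P(X,Y) = 0 contribute 0)
  (X=0,Y=0): P(X|Y) = (1/12)/(1/12) = 1;  -(1/12)·log₂(1) = 0.0000
  (X=1,Y=1): P(X|Y) = (11/12)/(11/12) = 1;  -(11/12)·log₂(1) = 0.0000
H(X|Y) = 0.0000 + 0.0000
  = 0.0000 bits

H(X,Y) = H(Y) + H(X|Y) = 0.4138 + 0.0000 = 0.4138 bits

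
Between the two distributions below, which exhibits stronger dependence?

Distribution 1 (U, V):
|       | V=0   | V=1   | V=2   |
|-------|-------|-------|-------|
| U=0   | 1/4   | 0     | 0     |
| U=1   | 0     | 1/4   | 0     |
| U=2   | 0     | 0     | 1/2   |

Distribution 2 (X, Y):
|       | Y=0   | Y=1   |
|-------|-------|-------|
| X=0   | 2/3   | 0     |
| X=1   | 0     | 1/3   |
Distribution 1 (U, V):
Marginal P(U) (row sums):
  P(U=0) = 1/4 + 0 + 0 = 1/4
  P(U=1) = 0 + 1/4 + 0 = 1/4
  P(U=2) = 0 + 0 + 1/2 = 1/2
Marginal P(V) (column sums):
  P(V=0) = 1/4 + 0 + 0 = 1/4
  P(V=1) = 0 + 1/4 + 0 = 1/4
  P(V=2) = 0 + 0 + 1/2 = 1/2

H(U) = -[(1/4)·log₂(1/4) + (1/4)·log₂(1/4) + (1/2)·log₂(1/2)]
  = 0.5000 + 0.5000 + 0.5000
  = 1.5000 bits
H(V) = -[(1/4)·log₂(1/4) + (1/4)·log₂(1/4) + (1/2)·log₂(1/2)]
  = 0.5000 + 0.5000 + 0.5000
  = 1.5000 bits
H(U,V) = -[(1/4)·log₂(1/4) + (1/4)·log₂(1/4) + (1/2)·log₂(1/2)]
  = 0.5000 + 0.5000 + 0.5000
  = 1.5000 bits

I(U;V) = H(U) + H(V) - H(U,V)
  = 1.5000 + 1.5000 - 1.5000
  = 1.5000 bits

Distribution 2 (X, Y):
Marginal P(X) (row sums):
  P(X=0) = 2/3 + 0 = 2/3
  P(X=1) = 0 + 1/3 = 1/3
Marginal P(Y) (column sums):
  P(Y=0) = 2/3 + 0 = 2/3
  P(Y=1) = 0 + 1/3 = 1/3

H(X) = -[(2/3)·log₂(2/3) + (1/3)·log₂(1/3)]
  = 0.3900 + 0.5283
  = 0.9183 bits
H(Y) = -[(2/3)·log₂(2/3) + (1/3)·log₂(1/3)]
  = 0.3900 + 0.5283
  = 0.9183 bits
H(X,Y) = -[(2/3)·log₂(2/3) + (1/3)·log₂(1/3)]
  = 0.3900 + 0.5283
  = 0.9183 bits

I(X;Y) = H(X) + H(Y) - H(X,Y)
  = 0.9183 + 0.9183 - 0.9183
  = 0.9183 bits

I(U;V) = 1.5000 bits > I(X;Y) = 0.9183 bits, so (U, V) has the higher mutual information (stronger dependence).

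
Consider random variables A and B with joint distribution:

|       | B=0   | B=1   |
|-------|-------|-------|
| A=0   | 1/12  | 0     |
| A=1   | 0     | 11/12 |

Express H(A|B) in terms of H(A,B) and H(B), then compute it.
H(A|B) = H(A,B) - H(B)

Marginal P(B) (column sums):
  P(B=0) = 1/12 + 0 = 1/12
  P(B=1) = 0 + 11/12 = 11/12

H(A,B) = -[(1/12)·log₂(1/12) + (11/12)·log₂(11/12)]
  = 0.2987 + 0.1151
  = 0.4138 bits
H(B) = -[(1/12)·log₂(1/12) + (11/12)·log₂(11/12)]
  = 0.2987 + 0.1151
  = 0.4138 bits

H(A|B) = 0.4138 - 0.4138 = 0.0000 bits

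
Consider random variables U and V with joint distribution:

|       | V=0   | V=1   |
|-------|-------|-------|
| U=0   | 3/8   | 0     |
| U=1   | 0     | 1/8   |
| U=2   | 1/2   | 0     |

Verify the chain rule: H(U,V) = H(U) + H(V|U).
Left side:
H(U,V) = -[(3/8)·log₂(3/8) + (1/8)·log₂(1/8) + (1/2)·log₂(1/2)]
  = 0.5306 + 0.3750 + 0.5000
  = 1.4056 bits

Right side:
Marginal P(U) (row sums):
  P(U=0) = 3/8 + 0 = 3/8
  P(U=1) = 0 + 1/8 = 1/8
  P(U=2) = 1/2 + 0 = 1/2
H(U) = -[(3/8)·log₂(3/8) + (1/8)·log₂(1/8) + (1/2)·log₂(1/2)]
  = 0.5306 + 0.3750 + 0.5000
  = 1.4056 bits
H(V|U) = -Σ P(U,V)·log₂ P(V|U), where P(V|U) = P(U,V) / P(U)
  (cells with P(U,V) = 0 contribute 0)
  (U=0,V=0): P(V|U) = (3/8)/(3/8) = 1;  -(3/8)·log₂(1) = 0.0000
  (U=1,V=1): P(V|U) = (1/8)/(1/8) = 1;  -(1/8)·log₂(1) = 0.0000
  (U=2,V=0): P(V|U) = (1/2)/(1/2) = 1;  -(1/2)·log₂(1) = 0.0000
H(V|U) = 0.0000 + 0.0000 + 0.0000
  = 0.0000 bits
H(U) + H(V|U) = 1.4056 + 0.0000 = 1.4056 bits

Both sides equal 1.4056 bits, so the chain rule holds ✓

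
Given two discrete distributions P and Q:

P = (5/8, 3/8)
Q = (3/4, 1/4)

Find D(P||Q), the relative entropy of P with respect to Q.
D(P||Q) = Σ P(i) log₂(P(i)/Q(i))
  i=0: (5/8) × log₂((5/8)/(3/4)) = (5/8) × log₂(5/6) = -0.1644
  i=1: (3/8) × log₂((3/8)/(1/4)) = (3/8) × log₂(3/2) = 0.2194
D(P||Q) = -0.1644 + 0.2194
  = 0.0550 bits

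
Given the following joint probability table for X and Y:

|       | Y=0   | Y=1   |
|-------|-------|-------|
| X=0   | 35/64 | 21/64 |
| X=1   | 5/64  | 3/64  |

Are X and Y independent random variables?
Marginal P(X) (row sums):
  P(X=0) = 35/64 + 21/64 = 7/8
  P(X=1) = 5/64 + 3/64 = 1/8
Marginal P(Y) (column sums):
  P(Y=0) = 35/64 + 5/64 = 5/8
  P(Y=1) = 21/64 + 3/64 = 3/8

X and Y are independent iff P(X=i,Y=j) = P(X=i)·P(Y=j) for every cell.
  P(X=0)·P(Y=0) = 7/8 × 5/8 = 35/64 = P(X=0,Y=0) ✓
  P(X=0)·P(Y=1) = 7/8 × 3/8 = 21/64 = P(X=0,Y=1) ✓
  P(X=1)·P(Y=0) = 1/8 × 5/8 = 5/64 = P(X=1,Y=0) ✓
  P(X=1)·P(Y=1) = 1/8 × 3/8 = 3/64 = P(X=1,Y=1) ✓

Yes, X and Y are independent: every cell factors, so I(X;Y) = 0 bits.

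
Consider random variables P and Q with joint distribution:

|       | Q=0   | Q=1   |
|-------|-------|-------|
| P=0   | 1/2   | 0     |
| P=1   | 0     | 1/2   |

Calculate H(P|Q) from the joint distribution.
Marginal P(Q) (column sums):
  P(Q=0) = 1/2 + 0 = 1/2
  P(Q=1) = 0 + 1/2 = 1/2

H(P|Q) = -Σ P(P,Q)·log₂ P(P|Q), where P(P|Q) = P(P,Q) / P(Q)
  (cells with P(P,Q) = 0 contribute 0)
  (P=0,Q=0): P(P|Q) = (1/2)/(1/2) = 1;  -(1/2)·log₂(1) = 0.0000
  (P=1,Q=1): P(P|Q) = (1/2)/(1/2) = 1;  -(1/2)·log₂(1) = 0.0000
H(P|Q) = 0.0000 + 0.0000
  = 0.0000 bits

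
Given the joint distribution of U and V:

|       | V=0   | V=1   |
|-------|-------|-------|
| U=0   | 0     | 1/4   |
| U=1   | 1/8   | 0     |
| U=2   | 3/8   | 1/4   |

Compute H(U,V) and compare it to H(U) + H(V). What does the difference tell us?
Marginal P(U) (row sums):
  P(U=0) = 0 + 1/4 = 1/4
  P(U=1) = 1/8 + 0 = 1/8
  P(U=2) = 3/8 + 1/4 = 5/8
Marginal P(V) (column sums):
  P(V=0) = 0 + 1/8 + 3/8 = 1/2
  P(V=1) = 1/4 + 0 + 1/4 = 1/2

H(U,V) = -[(1/4)·log₂(1/4) + (1/8)·log₂(1/8) + (3/8)·log₂(3/8) + (1/4)·log₂(1/4)]
  = 0.5000 + 0.3750 + 0.5306 + 0.5000
  = 1.9056 bits
H(U) = -[(1/4)·log₂(1/4) + (1/8)·log₂(1/8) + (5/8)·log₂(5/8)]
  = 0.5000 + 0.3750 + 0.4238
  = 1.2988 bits
H(V) = -[(1/2)·log₂(1/2) + (1/2)·log₂(1/2)]
  = 0.5000 + 0.5000
  = 1.0000 bits

H(U) + H(V) = 1.2988 + 1.0000 = 2.2988 bits
Difference: H(U) + H(V) - H(U,V) = 2.2988 - 1.9056 = 0.3932 bits = I(U;V)

The difference is the mutual information; it is positive here, so U and V are dependent (knowing one reduces uncertainty about the other by 0.3932 bits).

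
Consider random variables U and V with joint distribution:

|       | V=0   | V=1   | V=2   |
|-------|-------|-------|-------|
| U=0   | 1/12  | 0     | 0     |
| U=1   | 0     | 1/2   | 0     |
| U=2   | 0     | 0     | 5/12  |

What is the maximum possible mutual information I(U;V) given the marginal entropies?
The upper bound on mutual information is I(U;V) ≤ min(H(U), H(V)).

Marginal P(U) (row sums):
  P(U=0) = 1/12 + 0 + 0 = 1/12
  P(U=1) = 0 + 1/2 + 0 = 1/2
  P(U=2) = 0 + 0 + 5/12 = 5/12
Marginal P(V) (column sums):
  P(V=0) = 1/12 + 0 + 0 = 1/12
  P(V=1) = 0 + 1/2 + 0 = 1/2
  P(V=2) = 0 + 0 + 5/12 = 5/12

H(U) = -[(1/12)·log₂(1/12) + (1/2)·log₂(1/2) + (5/12)·log₂(5/12)]
  = 0.2987 + 0.5000 + 0.5263
  = 1.3250 bits
H(V) = -[(1/12)·log₂(1/12) + (1/2)·log₂(1/2) + (5/12)·log₂(5/12)]
  = 0.2987 + 0.5000 + 0.5263
  = 1.3250 bits

Maximum possible I(U;V) = min(1.3250, 1.3250) = 1.3250 bits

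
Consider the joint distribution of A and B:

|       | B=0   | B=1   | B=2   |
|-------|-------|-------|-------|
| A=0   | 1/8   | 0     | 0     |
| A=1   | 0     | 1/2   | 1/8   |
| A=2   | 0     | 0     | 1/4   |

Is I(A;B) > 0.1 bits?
Marginal P(A) (row sums):
  P(A=0) = 1/8 + 0 + 0 = 1/8
  P(A=1) = 0 + 1/2 + 1/8 = 5/8
  P(A=2) = 0 + 0 + 1/4 = 1/4
Marginal P(B) (column sums):
  P(B=0) = 1/8 + 0 + 0 = 1/8
  P(B=1) = 0 + 1/2 + 0 = 1/2
  P(B=2) = 0 + 1/8 + 1/4 = 3/8

H(A) = -[(1/8)·log₂(1/8) + (5/8)·log₂(5/8) + (1/4)·log₂(1/4)]
  = 0.3750 + 0.4238 + 0.5000
  = 1.2988 bits
H(B) = -[(1/8)·log₂(1/8) + (1/2)·log₂(1/2) + (3/8)·log₂(3/8)]
  = 0.3750 + 0.5000 + 0.5306
  = 1.4056 bits
H(A,B) = -[(1/8)·log₂(1/8) + (1/2)·log₂(1/2) + (1/8)·log₂(1/8) + (1/4)·log₂(1/4)]
  = 0.3750 + 0.5000 + 0.3750 + 0.5000
  = 1.7500 bits

I(A;B) = H(A) + H(B) - H(A,B)
  = 1.2988 + 1.4056 - 1.7500
  = 0.9544 bits

Yes. I(A;B) = 0.9544 bits, which is > 0.1 bits.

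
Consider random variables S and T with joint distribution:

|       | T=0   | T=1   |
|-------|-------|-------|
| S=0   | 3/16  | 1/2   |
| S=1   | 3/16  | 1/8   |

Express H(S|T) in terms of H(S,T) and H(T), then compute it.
H(S|T) = H(S,T) - H(T)

Marginal P(T) (column sums):
  P(T=0) = 3/16 + 3/16 = 3/8
  P(T=1) = 1/2 + 1/8 = 5/8

H(S,T) = -[(3/16)·log₂(3/16) + (1/2)·log₂(1/2) + (3/16)·log₂(3/16) + (1/8)·log₂(1/8)]
  = 0.4528 + 0.5000 + 0.4528 + 0.3750
  = 1.7806 bits
H(T) = -[(3/8)·log₂(3/8) + (5/8)·log₂(5/8)]
  = 0.5306 + 0.4238
  = 0.9544 bits

H(S|T) = 1.7806 - 0.9544 = 0.8262 bits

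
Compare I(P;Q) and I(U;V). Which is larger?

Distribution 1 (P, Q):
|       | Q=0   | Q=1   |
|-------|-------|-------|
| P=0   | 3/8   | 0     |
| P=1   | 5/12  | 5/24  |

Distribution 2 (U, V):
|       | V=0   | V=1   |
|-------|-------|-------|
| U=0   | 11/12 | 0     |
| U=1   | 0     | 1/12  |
Distribution 1 (P, Q):
Marginal P(P) (row sums):
  P(P=0) = 3/8 + 0 = 3/8
  P(P=1) = 5/12 + 5/24 = 5/8
Marginal P(Q) (column sums):
  P(Q=0) = 3/8 + 5/12 = 19/24
  P(Q=1) = 0 + 5/24 = 5/24

H(P) = -[(3/8)·log₂(3/8) + (5/8)·log₂(5/8)]
  = 0.5306 + 0.4238
  = 0.9544 bits
H(Q) = -[(19/24)·log₂(19/24) + (5/24)·log₂(5/24)]
  = 0.2668 + 0.4715
  = 0.7383 bits
H(P,Q) = -[(3/8)·log₂(3/8) + (5/12)·log₂(5/12) + (5/24)·log₂(5/24)]
  = 0.5306 + 0.5263 + 0.4715
  = 1.5284 bits

I(P;Q) = H(P) + H(Q) - H(P,Q)
  = 0.9544 + 0.7383 - 1.5284
  = 0.1643 bits

Distribution 2 (U, V):
Marginal P(U) (row sums):
  P(U=0) = 11/12 + 0 = 11/12
  P(U=1) = 0 + 1/12 = 1/12
Marginal P(V) (column sums):
  P(V=0) = 11/12 + 0 = 11/12
  P(V=1) = 0 + 1/12 = 1/12

H(U) = -[(11/12)·log₂(11/12) + (1/12)·log₂(1/12)]
  = 0.1151 + 0.2987
  = 0.4138 bits
H(V) = -[(11/12)·log₂(11/12) + (1/12)·log₂(1/12)]
  = 0.1151 + 0.2987
  = 0.4138 bits
H(U,V) = -[(11/12)·log₂(11/12) + (1/12)·log₂(1/12)]
  = 0.1151 + 0.2987
  = 0.4138 bits

I(U;V) = H(U) + H(V) - H(U,V)
  = 0.4138 + 0.4138 - 0.4138
  = 0.4138 bits

I(U;V) = 0.4138 bits > I(P;Q) = 0.1643 bits, so (U, V) has the higher mutual information (stronger dependence).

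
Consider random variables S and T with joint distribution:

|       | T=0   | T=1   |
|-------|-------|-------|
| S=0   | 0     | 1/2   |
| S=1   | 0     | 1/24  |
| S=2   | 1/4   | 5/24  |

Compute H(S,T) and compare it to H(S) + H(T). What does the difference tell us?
Marginal P(S) (row sums):
  P(S=0) = 0 + 1/2 = 1/2
  P(S=1) = 0 + 1/24 = 1/24
  P(S=2) = 1/4 + 5/24 = 11/24
Marginal P(T) (column sums):
  P(T=0) = 0 + 0 + 1/4 = 1/4
  P(T=1) = 1/2 + 1/24 + 5/24 = 3/4

H(S,T) = -[(1/2)·log₂(1/2) + (1/24)·log₂(1/24) + (1/4)·log₂(1/4) + (5/24)·log₂(5/24)]
  = 0.5000 + 0.1910 + 0.5000 + 0.4715
  = 1.6625 bits
H(S) = -[(1/2)·log₂(1/2) + (1/24)·log₂(1/24) + (11/24)·log₂(11/24)]
  = 0.5000 + 0.1910 + 0.5159
  = 1.2069 bits
H(T) = -[(1/4)·log₂(1/4) + (3/4)·log₂(3/4)]
  = 0.5000 + 0.3113
  = 0.8113 bits

H(S) + H(T) = 1.2069 + 0.8113 = 2.0182 bits
Difference: H(S) + H(T) - H(S,T) = 2.0182 - 1.6625 = 0.3557 bits = I(S;T)

The difference is the mutual information; it is positive here, so S and T are dependent (knowing one reduces uncertainty about the other by 0.3557 bits).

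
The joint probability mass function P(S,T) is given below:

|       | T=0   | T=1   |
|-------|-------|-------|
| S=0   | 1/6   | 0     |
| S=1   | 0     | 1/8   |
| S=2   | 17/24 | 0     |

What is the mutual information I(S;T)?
Marginal P(S) (row sums):
  P(S=0) = 1/6 + 0 = 1/6
  P(S=1) = 0 + 1/8 = 1/8
  P(S=2) = 17/24 + 0 = 17/24
Marginal P(T) (column sums):
  P(T=0) = 1/6 + 0 + 17/24 = 7/8
  P(T=1) = 0 + 1/8 + 0 = 1/8

H(S) = -[(1/6)·log₂(1/6) + (1/8)·log₂(1/8) + (17/24)·log₂(17/24)]
  = 0.4308 + 0.3750 + 0.3524
  = 1.1582 bits
H(T) = -[(7/8)·log₂(7/8) + (1/8)·log₂(1/8)]
  = 0.1686 + 0.3750
  = 0.5436 bits
H(S,T) = -[(1/6)·log₂(1/6) + (1/8)·log₂(1/8) + (17/24)·log₂(17/24)]
  = 0.4308 + 0.3750 + 0.3524
  = 1.1582 bits

I(S;T) = H(S) + H(T) - H(S,T)
  = 1.1582 + 0.5436 - 1.1582
  = 0.5436 bits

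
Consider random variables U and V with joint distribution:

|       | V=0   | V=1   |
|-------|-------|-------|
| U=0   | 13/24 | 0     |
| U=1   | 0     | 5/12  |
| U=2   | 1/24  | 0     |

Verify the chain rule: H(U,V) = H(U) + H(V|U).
Left side:
H(U,V) = -[(13/24)·log₂(13/24) + (5/12)·log₂(5/12) + (1/24)·log₂(1/24)]
  = 0.4791 + 0.5263 + 0.1910
  = 1.1964 bits

Right side:
Marginal P(U) (row sums):
  P(U=0) = 13/24 + 0 = 13/24
  P(U=1) = 0 + 5/12 = 5/12
  P(U=2) = 1/24 + 0 = 1/24
H(U) = -[(13/24)·log₂(13/24) + (5/12)·log₂(5/12) + (1/24)·log₂(1/24)]
  = 0.4791 + 0.5263 + 0.1910
  = 1.1964 bits
H(V|U) = -Σ P(U,V)·log₂ P(V|U), where P(V|U) = P(U,V) / P(U)
  (cells with P(U,V) = 0 contribute 0)
  (U=0,V=0): P(V|U) = (13/24)/(13/24) = 1;  -(13/24)·log₂(1) = 0.0000
  (U=1,V=1): P(V|U) = (5/12)/(5/12) = 1;  -(5/12)·log₂(1) = 0.0000
  (U=2,V=0): P(V|U) = (1/24)/(1/24) = 1;  -(1/24)·log₂(1) = 0.0000
H(V|U) = 0.0000 + 0.0000 + 0.0000
  = 0.0000 bits
H(U) + H(V|U) = 1.1964 + 0.0000 = 1.1964 bits

Both sides equal 1.1964 bits, so the chain rule holds ✓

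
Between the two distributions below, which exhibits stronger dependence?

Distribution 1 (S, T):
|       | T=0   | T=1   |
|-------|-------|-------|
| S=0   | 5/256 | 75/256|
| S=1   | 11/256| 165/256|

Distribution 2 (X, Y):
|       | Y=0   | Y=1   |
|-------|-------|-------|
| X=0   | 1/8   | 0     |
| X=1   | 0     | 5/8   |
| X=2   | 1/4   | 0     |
Distribution 1 (S, T):
Marginal P(S) (row sums):
  P(S=0) = 5/256 + 75/256 = 5/16
  P(S=1) = 11/256 + 165/256 = 11/16
Marginal P(T) (column sums):
  P(T=0) = 5/256 + 11/256 = 1/16
  P(T=1) = 75/256 + 165/256 = 15/16

H(S) = -[(5/16)·log₂(5/16) + (11/16)·log₂(11/16)]
  = 0.5244 + 0.3716
  = 0.8960 bits
H(T) = -[(1/16)·log₂(1/16) + (15/16)·log₂(15/16)]
  = 0.2500 + 0.0873
  = 0.3373 bits
H(S,T) = -[(5/256)·log₂(5/256) + (75/256)·log₂(75/256) + (11/256)·log₂(11/256) + (165/256)·log₂(165/256)]
  = 0.1109 + 0.5189 + 0.1951 + 0.4084
  = 1.2333 bits

I(S;T) = H(S) + H(T) - H(S,T)
  = 0.8960 + 0.3373 - 1.2333
  = 0.0000 bits

Distribution 2 (X, Y):
Marginal P(X) (row sums):
  P(X=0) = 1/8 + 0 = 1/8
  P(X=1) = 0 + 5/8 = 5/8
  P(X=2) = 1/4 + 0 = 1/4
Marginal P(Y) (column sums):
  P(Y=0) = 1/8 + 0 + 1/4 = 3/8
  P(Y=1) = 0 + 5/8 + 0 = 5/8

H(X) = -[(1/8)·log₂(1/8) + (5/8)·log₂(5/8) + (1/4)·log₂(1/4)]
  = 0.3750 + 0.4238 + 0.5000
  = 1.2988 bits
H(Y) = -[(3/8)·log₂(3/8) + (5/8)·log₂(5/8)]
  = 0.5306 + 0.4238
  = 0.9544 bits
H(X,Y) = -[(1/8)·log₂(1/8) + (5/8)·log₂(5/8) + (1/4)·log₂(1/4)]
  = 0.3750 + 0.4238 + 0.5000
  = 1.2988 bits

I(X;Y) = H(X) + H(Y) - H(X,Y)
  = 1.2988 + 0.9544 - 1.2988
  = 0.9544 bits

I(X;Y) = 0.9544 bits > I(S;T) = 0.0000 bits, so (X, Y) has the higher mutual information (stronger dependence).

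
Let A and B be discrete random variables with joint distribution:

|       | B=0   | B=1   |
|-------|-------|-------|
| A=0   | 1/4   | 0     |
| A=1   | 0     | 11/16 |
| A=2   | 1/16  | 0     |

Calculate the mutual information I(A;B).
Marginal P(A) (row sums):
  P(A=0) = 1/4 + 0 = 1/4
  P(A=1) = 0 + 11/16 = 11/16
  P(A=2) = 1/16 + 0 = 1/16
Marginal P(B) (column sums):
  P(B=0) = 1/4 + 0 + 1/16 = 5/16
  P(B=1) = 0 + 11/16 + 0 = 11/16

H(A) = -[(1/4)·log₂(1/4) + (11/16)·log₂(11/16) + (1/16)·log₂(1/16)]
  = 0.5000 + 0.3716 + 0.2500
  = 1.1216 bits
H(B) = -[(5/16)·log₂(5/16) + (11/16)·log₂(11/16)]
  = 0.5244 + 0.3716
  = 0.8960 bits
H(A,B) = -[(1/4)·log₂(1/4) + (11/16)·log₂(11/16) + (1/16)·log₂(1/16)]
  = 0.5000 + 0.3716 + 0.2500
  = 1.1216 bits

I(A;B) = H(A) + H(B) - H(A,B)
  = 1.1216 + 0.8960 - 1.1216
  = 0.8960 bits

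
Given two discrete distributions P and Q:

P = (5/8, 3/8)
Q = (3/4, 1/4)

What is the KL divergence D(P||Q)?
D(P||Q) = Σ P(i) log₂(P(i)/Q(i))
  i=0: (5/8) × log₂((5/8)/(3/4)) = (5/8) × log₂(5/6) = -0.1644
  i=1: (3/8) × log₂((3/8)/(1/4)) = (3/8) × log₂(3/2) = 0.2194
D(P||Q) = -0.1644 + 0.2194
  = 0.0550 bits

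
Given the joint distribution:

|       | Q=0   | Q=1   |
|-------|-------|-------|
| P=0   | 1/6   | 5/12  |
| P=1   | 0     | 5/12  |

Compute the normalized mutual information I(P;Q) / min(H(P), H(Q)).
Marginal P(P) (row sums):
  P(P=0) = 1/6 + 5/12 = 7/12
  P(P=1) = 0 + 5/12 = 5/12
Marginal P(Q) (column sums):
  P(Q=0) = 1/6 + 0 = 1/6
  P(Q=1) = 5/12 + 5/12 = 5/6

H(P) = -[(7/12)·log₂(7/12) + (5/12)·log₂(5/12)]
  = 0.4536 + 0.5263
  = 0.9799 bits
H(Q) = -[(1/6)·log₂(1/6) + (5/6)·log₂(5/6)]
  = 0.4308 + 0.2192
  = 0.6500 bits
H(P,Q) = -[(1/6)·log₂(1/6) + (5/12)·log₂(5/12) + (5/12)·log₂(5/12)]
  = 0.4308 + 0.5263 + 0.5263
  = 1.4834 bits

I(P;Q) = H(P) + H(Q) - H(P,Q)
  = 0.9799 + 0.6500 - 1.4834
  = 0.1465 bits

min(H(P), H(Q)) = min(0.9799, 0.6500) = 0.6500 bits
Normalized MI = 0.1465 / 0.6500 = 0.2254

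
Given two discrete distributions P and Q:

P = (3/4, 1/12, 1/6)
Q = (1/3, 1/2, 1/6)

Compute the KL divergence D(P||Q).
D(P||Q) = Σ P(i) log₂(P(i)/Q(i))
  i=0: (3/4) × log₂((3/4)/(1/3)) = (3/4) × log₂(9/4) = 0.8774
  i=1: (1/12) × log₂((1/12)/(1/2)) = (1/12) × log₂(1/6) = -0.2154
  i=2: (1/6) × log₂((1/6)/(1/6)) = (1/6) × log₂(1) = 0.0000
D(P||Q) = 0.8774 - 0.2154 + 0.0000
  = 0.6620 bits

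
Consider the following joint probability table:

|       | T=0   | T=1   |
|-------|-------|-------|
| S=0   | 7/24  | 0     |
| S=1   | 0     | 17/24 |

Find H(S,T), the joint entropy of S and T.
H(S,T) = -Σ P(S,T) log₂ P(S,T), summed over the non-zero cells:
H(S,T) = -[(7/24)·log₂(7/24) + (17/24)·log₂(17/24)]
  = 0.5185 + 0.3524
  = 0.8709 bits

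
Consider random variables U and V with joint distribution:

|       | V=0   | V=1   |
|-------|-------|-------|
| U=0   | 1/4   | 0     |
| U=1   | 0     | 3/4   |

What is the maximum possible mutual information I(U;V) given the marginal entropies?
The upper bound on mutual information is I(U;V) ≤ min(H(U), H(V)).

Marginal P(U) (row sums):
  P(U=0) = 1/4 + 0 = 1/4
  P(U=1) = 0 + 3/4 = 3/4
Marginal P(V) (column sums):
  P(V=0) = 1/4 + 0 = 1/4
  P(V=1) = 0 + 3/4 = 3/4

H(U) = -[(1/4)·log₂(1/4) + (3/4)·log₂(3/4)]
  = 0.5000 + 0.3113
  = 0.8113 bits
H(V) = -[(1/4)·log₂(1/4) + (3/4)·log₂(3/4)]
  = 0.5000 + 0.3113
  = 0.8113 bits

Maximum possible I(U;V) = min(0.8113, 0.8113) = 0.8113 bits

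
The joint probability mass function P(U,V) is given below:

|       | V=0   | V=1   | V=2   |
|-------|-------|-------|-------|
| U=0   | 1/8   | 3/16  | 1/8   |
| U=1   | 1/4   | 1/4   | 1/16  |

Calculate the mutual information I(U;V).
Marginal P(U) (row sums):
  P(U=0) = 1/8 + 3/16 + 1/8 = 7/16
  P(U=1) = 1/4 + 1/4 + 1/16 = 9/16
Marginal P(V) (column sums):
  P(V=0) = 1/8 + 1/4 = 3/8
  P(V=1) = 3/16 + 1/4 = 7/16
  P(V=2) = 1/8 + 1/16 = 3/16

H(U) = -[(7/16)·log₂(7/16) + (9/16)·log₂(9/16)]
  = 0.5218 + 0.4669
  = 0.9887 bits
H(V) = -[(3/8)·log₂(3/8) + (7/16)·log₂(7/16) + (3/16)·log₂(3/16)]
  = 0.5306 + 0.5218 + 0.4528
  = 1.5052 bits
H(U,V) = -[(1/8)·log₂(1/8) + (3/16)·log₂(3/16) + (1/8)·log₂(1/8) + (1/4)·log₂(1/4) + (1/4)·log₂(1/4) + (1/16)·log₂(1/16)]
  = 0.3750 + 0.4528 + 0.3750 + 0.5000 + 0.5000 + 0.2500
  = 2.4528 bits

I(U;V) = H(U) + H(V) - H(U,V)
  = 0.9887 + 1.5052 - 2.4528
  = 0.0411 bits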